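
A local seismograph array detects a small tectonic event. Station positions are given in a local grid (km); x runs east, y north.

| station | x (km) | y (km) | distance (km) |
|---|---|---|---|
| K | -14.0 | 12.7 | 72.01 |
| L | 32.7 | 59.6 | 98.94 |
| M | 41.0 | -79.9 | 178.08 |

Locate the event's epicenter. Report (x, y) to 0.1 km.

Circle about each station: (x + 14.0)² + (y − 12.7)² = 72.01²; (x − 32.7)² + (y − 59.6)² = 98.94²; (x − 41.0)² + (y + 79.9)² = 178.08².
Subtracting the K equation from the L and M equations removes the quadratic terms:
93.4 x + 93.8 y = -339.52
110.0 x − 185.2 y = -18819.33
Solving the 2×2 system: x ≈ -66.2, y ≈ 62.3 km.

-66.2 km east, 62.3 km north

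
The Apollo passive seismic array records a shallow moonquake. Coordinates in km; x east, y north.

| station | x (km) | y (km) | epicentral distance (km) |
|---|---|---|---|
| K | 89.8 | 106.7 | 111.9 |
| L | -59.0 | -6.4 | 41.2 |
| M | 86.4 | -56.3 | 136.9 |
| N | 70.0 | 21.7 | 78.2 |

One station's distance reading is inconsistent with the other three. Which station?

L

Solve using three stations at a time. Using K, M, N (subtract circle equations pairwise → linear system) gives (x, y) ≈ (-4.7, 46.2).
Distances from that point to each station vs reported:
  K: calculated 112.2 vs reported 111.9 → residual 0.3 km
  L: calculated 75.6 vs reported 41.2 → residual 34.4 km
  M: calculated 137.1 vs reported 136.9 → residual 0.2 km
  N: calculated 78.6 vs reported 78.2 → residual 0.4 km
K, M, N are mutually consistent (residuals ≈ 0); L is off by 34.4 km.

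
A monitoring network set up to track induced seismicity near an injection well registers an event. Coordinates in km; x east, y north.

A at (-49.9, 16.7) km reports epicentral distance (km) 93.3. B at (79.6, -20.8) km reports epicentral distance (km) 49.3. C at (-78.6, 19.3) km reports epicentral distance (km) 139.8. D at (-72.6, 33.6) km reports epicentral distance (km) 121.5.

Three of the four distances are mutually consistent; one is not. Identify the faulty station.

C

Solve using three stations at a time. Using A, B, D (subtract circle equations pairwise → linear system) gives (x, y) ≈ (30.9, -30.3).
Distances from that point to each station vs reported:
  A: calculated 93.5 vs reported 93.3 → residual 0.2 km
  B: calculated 49.6 vs reported 49.3 → residual 0.3 km
  C: calculated 120.2 vs reported 139.8 → residual 19.6 km
  D: calculated 121.6 vs reported 121.5 → residual 0.1 km
A, B, D are mutually consistent (residuals ≈ 0); C is off by 19.6 km.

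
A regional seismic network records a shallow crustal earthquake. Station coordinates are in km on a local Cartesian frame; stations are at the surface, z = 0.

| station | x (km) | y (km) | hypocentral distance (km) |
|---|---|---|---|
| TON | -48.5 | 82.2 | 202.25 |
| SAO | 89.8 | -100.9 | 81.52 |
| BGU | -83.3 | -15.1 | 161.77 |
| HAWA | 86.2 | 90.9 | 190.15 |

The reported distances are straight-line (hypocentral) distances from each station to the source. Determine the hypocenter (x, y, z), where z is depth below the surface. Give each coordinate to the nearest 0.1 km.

x ≈ 47.4 km, y ≈ -82.7 km, depth ≈ 67.2 km

Each station gives a sphere (x−x_i)² + (y−y_i)² + z² = d_i² (stations at z=0).
Subtracting the TON sphere from SAO and BGU: z² cancels, leaving linear equations in x and y:
276.6 x − 366.2 y = 43395.31
-69.6 x − 194.6 y = 12793.34
Solving: x ≈ 47.404, y ≈ -82.696 km (keep extra digits for the depth step; rounded: 47.4, -82.7).
Then from the TON sphere: z² = 202.25² − (x + 48.5)² − (y − 82.2)² with x = 47.404, y = -82.696, so z ≈ 67.207 ≈ 67.2 km.
Check against HAWA (with the unrounded solution): distance 190.15 ≈ 190.15 km. ✓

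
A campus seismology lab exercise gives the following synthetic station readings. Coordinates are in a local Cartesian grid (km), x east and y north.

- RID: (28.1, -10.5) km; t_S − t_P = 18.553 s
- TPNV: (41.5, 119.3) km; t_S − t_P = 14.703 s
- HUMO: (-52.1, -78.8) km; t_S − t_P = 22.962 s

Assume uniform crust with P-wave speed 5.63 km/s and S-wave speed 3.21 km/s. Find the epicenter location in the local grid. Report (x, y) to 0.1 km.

-64.9 km east, 92.2 km north

Distance from S−P lag: d = Δt · v_P v_S / (v_P − v_S) = Δt · (5.63·3.21)/(5.63−3.21) ≈ 7.4679·Δt.
So d_RID = 138.55, d_TPNV = 109.80, d_HUMO = 171.48 km.
Circle about each station: (x − 28.1)² + (y + 10.5)² = 138.55²; (x − 41.5)² + (y − 119.3)² = 109.80²; (x + 52.1)² + (y + 78.8)² = 171.48².
Subtracting the RID equation from the TPNV and HUMO equations removes the quadratic terms:
26.8 x + 259.6 y = 22194.94
-160.4 x − 136.6 y = -2185.30
Solving the 2×2 system: x ≈ -64.9, y ≈ 92.2 km.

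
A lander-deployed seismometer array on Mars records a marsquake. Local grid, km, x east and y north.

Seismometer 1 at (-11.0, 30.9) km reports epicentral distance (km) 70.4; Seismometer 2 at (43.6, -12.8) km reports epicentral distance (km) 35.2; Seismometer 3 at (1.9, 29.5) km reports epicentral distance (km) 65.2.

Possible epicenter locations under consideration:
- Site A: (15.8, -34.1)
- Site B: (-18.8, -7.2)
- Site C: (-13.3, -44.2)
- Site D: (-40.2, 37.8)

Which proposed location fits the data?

For each candidate, compare |candidate − station| to the reported distance:
Site A: residuals Seismometer 1 0.1, Seismometer 2 0.2, Seismometer 3 0.1 → max 0.2 km
Site B: residuals Seismometer 1 31.5, Seismometer 2 27.5, Seismometer 3 23.1 → max 31.5 km
Site C: residuals Seismometer 1 4.7, Seismometer 2 29.8, Seismometer 3 10.1 → max 29.8 km
Site D: residuals Seismometer 1 40.4, Seismometer 2 62.7, Seismometer 3 22.3 → max 62.7 km
Only Site A has all residuals ≈ 0.

Site A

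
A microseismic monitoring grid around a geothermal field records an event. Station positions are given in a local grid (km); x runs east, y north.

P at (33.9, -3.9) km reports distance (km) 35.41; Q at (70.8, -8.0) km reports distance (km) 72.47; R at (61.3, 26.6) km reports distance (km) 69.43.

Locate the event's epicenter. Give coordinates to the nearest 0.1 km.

x ≈ -1.5 km, y ≈ -3.0 km

Circle about each station: (x − 33.9)² + (y + 3.9)² = 35.41²; (x − 70.8)² + (y + 8.0)² = 72.47²; (x − 61.3)² + (y − 26.6)² = 69.43².
Subtracting the P equation from the Q and R equations removes the quadratic terms:
73.8 x − 8.2 y = -85.81
54.8 x + 61.0 y = -265.83
Solving the 2×2 system: x ≈ -1.5, y ≈ -3.0 km.
Check against P (with the unrounded x, y): √((x − 33.9)²+(y + 3.9)²) = 35.41 ≈ 35.41 km. ✓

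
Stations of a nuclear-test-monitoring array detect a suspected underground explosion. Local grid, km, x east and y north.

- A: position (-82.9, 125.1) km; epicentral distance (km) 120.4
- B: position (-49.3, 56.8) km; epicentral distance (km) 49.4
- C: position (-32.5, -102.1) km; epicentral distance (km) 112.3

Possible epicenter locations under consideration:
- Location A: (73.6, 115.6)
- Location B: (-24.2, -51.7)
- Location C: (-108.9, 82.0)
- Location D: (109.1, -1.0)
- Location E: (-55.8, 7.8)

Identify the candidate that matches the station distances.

Location E

For each candidate, compare |candidate − station| to the reported distance:
Location A: residuals A 36.4, B 86.8, C 129.9 → max 129.9 km
Location B: residuals A 65.9, B 62.0, C 61.2 → max 65.9 km
Location C: residuals A 70.1, B 15.3, C 87.0 → max 87.0 km
Location D: residuals A 109.3, B 119.2, C 61.7 → max 119.2 km
Location E: residuals A 0.0, B 0.0, C 0.0 → max 0.0 km
Only Location E has all residuals ≈ 0.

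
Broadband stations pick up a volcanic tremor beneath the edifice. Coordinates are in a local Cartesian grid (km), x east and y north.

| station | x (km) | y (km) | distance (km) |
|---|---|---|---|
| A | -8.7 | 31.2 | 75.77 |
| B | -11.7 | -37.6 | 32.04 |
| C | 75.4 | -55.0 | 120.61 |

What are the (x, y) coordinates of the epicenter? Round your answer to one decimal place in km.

Circle about each station: (x + 8.7)² + (y − 31.2)² = 75.77²; (x + 11.7)² + (y + 37.6)² = 32.04²; (x − 75.4)² + (y + 55.0)² = 120.61².
Subtracting the A equation from the B and C equations removes the quadratic terms:
-6.0 x − 137.6 y = 5216.05
168.2 x − 172.4 y = -1144.65
Solving the 2×2 system: x ≈ -43.7, y ≈ -36.0 km.
Check against A (with the unrounded x, y): √((x + 8.7)²+(y − 31.2)²) = 75.77 ≈ 75.77 km. ✓

(-43.7, -36.0)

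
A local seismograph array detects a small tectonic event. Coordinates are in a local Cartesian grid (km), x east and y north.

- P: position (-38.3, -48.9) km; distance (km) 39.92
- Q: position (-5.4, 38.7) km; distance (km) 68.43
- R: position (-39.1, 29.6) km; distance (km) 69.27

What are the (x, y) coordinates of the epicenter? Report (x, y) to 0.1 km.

Circle about each station: (x + 38.3)² + (y + 48.9)² = 39.92²; (x + 5.4)² + (y − 38.7)² = 68.43²; (x + 39.1)² + (y − 29.6)² = 69.27².
Subtracting the P equation from the Q and R equations removes the quadratic terms:
65.8 x + 175.2 y = -5420.31
-1.6 x + 157.0 y = -4657.86
Solving the 2×2 system: x ≈ -3.3, y ≈ -29.7 km.

(-3.3, -29.7)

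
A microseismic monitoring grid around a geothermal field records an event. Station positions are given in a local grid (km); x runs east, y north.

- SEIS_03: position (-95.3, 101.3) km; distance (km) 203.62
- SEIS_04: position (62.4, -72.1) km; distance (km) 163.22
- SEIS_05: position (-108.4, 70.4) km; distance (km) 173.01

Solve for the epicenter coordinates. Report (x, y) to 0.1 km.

(-98.0, -102.3)

Circle about each station: (x + 95.3)² + (y − 101.3)² = 203.62²; (x − 62.4)² + (y + 72.1)² = 163.22²; (x + 108.4)² + (y − 70.4)² = 173.01².
Subtracting the SEIS_03 equation from the SEIS_04 and SEIS_05 equations removes the quadratic terms:
315.4 x − 346.8 y = 4568.73
-26.2 x − 61.8 y = 8891.58
Solving the 2×2 system: x ≈ -98.0, y ≈ -102.3 km.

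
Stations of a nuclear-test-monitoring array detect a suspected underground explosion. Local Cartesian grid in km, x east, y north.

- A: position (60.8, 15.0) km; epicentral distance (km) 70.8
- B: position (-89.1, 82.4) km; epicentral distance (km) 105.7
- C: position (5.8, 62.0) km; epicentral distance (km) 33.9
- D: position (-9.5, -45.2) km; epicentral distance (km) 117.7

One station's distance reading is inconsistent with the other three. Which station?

Solve using three stations at a time. Using A, B, D (subtract circle equations pairwise → linear system) gives (x, y) ≈ (15.9, 69.8).
Distances from that point to each station vs reported:
  A: calculated 70.8 vs reported 70.8 → residual 0.0 km
  B: calculated 105.7 vs reported 105.7 → residual 0.0 km
  C: calculated 12.7 vs reported 33.9 → residual 21.2 km
  D: calculated 117.7 vs reported 117.7 → residual 0.0 km
A, B, D are mutually consistent (residuals ≈ 0); C is off by 21.2 km.

C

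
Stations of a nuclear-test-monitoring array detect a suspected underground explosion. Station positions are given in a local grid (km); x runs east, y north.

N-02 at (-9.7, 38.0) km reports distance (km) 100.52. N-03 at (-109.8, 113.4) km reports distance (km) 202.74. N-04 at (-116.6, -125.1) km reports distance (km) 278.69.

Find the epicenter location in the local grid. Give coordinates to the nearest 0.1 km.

Circle about each station: (x + 9.7)² + (y − 38.0)² = 100.52²; (x + 109.8)² + (y − 113.4)² = 202.74²; (x + 116.6)² + (y + 125.1)² = 278.69².
Subtracting the N-02 equation from the N-03 and N-04 equations removes the quadratic terms:
-200.2 x + 150.8 y = -7621.73
-213.8 x − 326.2 y = -39856.37
Solving the 2×2 system: x ≈ 87.1, y ≈ 65.1 km.

(87.1, 65.1)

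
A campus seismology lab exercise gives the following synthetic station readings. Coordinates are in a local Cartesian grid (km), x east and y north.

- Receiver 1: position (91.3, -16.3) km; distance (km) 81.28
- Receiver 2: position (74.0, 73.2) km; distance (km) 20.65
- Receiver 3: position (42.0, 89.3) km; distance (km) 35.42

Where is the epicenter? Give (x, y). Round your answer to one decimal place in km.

(59.5, 58.5)

Circle about each station: (x − 91.3)² + (y + 16.3)² = 81.28²; (x − 74.0)² + (y − 73.2)² = 20.65²; (x − 42.0)² + (y − 89.3)² = 35.42².
Subtracting pairs of circle equations eliminates x²+y² and gives linear equations (the radical axes):
-34.6 x + 179.0 y = 8412.88
-98.6 x + 211.2 y = 6488.97
Solving the 2×2 system: x ≈ 59.5, y ≈ 58.5 km.
Check against Receiver 1 (with the unrounded x, y): √((x − 91.3)²+(y + 16.3)²) = 81.28 ≈ 81.28 km. ✓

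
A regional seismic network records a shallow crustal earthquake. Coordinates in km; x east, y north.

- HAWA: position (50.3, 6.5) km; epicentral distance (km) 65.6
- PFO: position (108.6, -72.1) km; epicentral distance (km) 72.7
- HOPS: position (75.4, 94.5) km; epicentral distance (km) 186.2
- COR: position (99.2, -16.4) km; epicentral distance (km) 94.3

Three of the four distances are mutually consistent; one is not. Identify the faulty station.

Solve using three stations at a time. Using PFO, HOPS, COR (subtract circle equations pairwise → linear system) gives (x, y) ≈ (38.0, -87.8).
Distances from that point to each station vs reported:
  HAWA: calculated 95.1 vs reported 65.6 → residual 29.5 km
  PFO: calculated 72.3 vs reported 72.7 → residual 0.4 km
  HOPS: calculated 186.1 vs reported 186.2 → residual 0.1 km
  COR: calculated 94.0 vs reported 94.3 → residual 0.3 km
PFO, HOPS, COR are mutually consistent (residuals ≈ 0); HAWA is off by 29.5 km.

HAWA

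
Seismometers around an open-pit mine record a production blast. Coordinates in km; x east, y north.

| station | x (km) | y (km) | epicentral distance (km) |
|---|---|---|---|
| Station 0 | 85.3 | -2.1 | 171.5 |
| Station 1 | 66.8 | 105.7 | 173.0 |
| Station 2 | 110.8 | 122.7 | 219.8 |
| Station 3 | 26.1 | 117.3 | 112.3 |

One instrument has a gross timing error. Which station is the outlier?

Solve using three stations at a time. Using Station 0, Station 1, Station 2 (subtract circle equations pairwise → linear system) gives (x, y) ≈ (-84.4, 21.9).
Distances from that point to each station vs reported:
  Station 0: calculated 171.4 vs reported 171.5 → residual 0.1 km
  Station 1: calculated 172.9 vs reported 173.0 → residual 0.1 km
  Station 2: calculated 219.7 vs reported 219.8 → residual 0.1 km
  Station 3: calculated 146.0 vs reported 112.3 → residual 33.7 km
Station 0, Station 1, Station 2 are mutually consistent (residuals ≈ 0); Station 3 is off by 33.7 km.

Station 3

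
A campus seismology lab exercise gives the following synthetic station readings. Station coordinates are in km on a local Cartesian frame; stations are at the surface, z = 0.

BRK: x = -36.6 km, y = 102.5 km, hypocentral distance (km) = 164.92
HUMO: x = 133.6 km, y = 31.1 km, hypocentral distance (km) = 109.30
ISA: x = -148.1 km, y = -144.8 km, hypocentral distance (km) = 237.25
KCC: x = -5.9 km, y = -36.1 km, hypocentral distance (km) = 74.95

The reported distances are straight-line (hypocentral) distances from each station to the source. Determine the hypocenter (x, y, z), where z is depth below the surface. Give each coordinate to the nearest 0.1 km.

(53.5, -28.1, 45.0)

Each station gives a sphere (x−x_i)² + (y−y_i)² + z² = d_i² (stations at z=0).
Subtracting the BRK sphere from HUMO and ISA: z² cancels, leaving linear equations in x and y:
340.4 x − 142.8 y = 22222.48
-223.0 x − 494.6 y = 1965.88
Solving: x ≈ 53.497, y ≈ -28.095 km (keep extra digits for the depth step; rounded: 53.5, -28.1).
Then from the BRK sphere: z² = 164.92² − (x + 36.6)² − (y − 102.5)² with x = 53.497, y = -28.095, so z ≈ 45.012 ≈ 45.0 km.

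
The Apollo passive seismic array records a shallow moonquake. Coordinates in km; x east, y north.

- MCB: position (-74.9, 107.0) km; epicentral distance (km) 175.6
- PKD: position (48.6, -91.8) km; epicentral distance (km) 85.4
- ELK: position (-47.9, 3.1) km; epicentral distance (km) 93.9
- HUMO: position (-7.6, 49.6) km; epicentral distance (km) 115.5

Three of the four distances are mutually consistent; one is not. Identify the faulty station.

Solve using three stations at a time. Using MCB, PKD, HUMO (subtract circle equations pairwise → linear system) gives (x, y) ≈ (-32.1, -63.4).
Distances from that point to each station vs reported:
  MCB: calculated 175.7 vs reported 175.6 → residual 0.1 km
  PKD: calculated 85.6 vs reported 85.4 → residual 0.2 km
  ELK: calculated 68.3 vs reported 93.9 → residual 25.6 km
  HUMO: calculated 115.6 vs reported 115.5 → residual 0.1 km
MCB, PKD, HUMO are mutually consistent (residuals ≈ 0); ELK is off by 25.6 km.

ELK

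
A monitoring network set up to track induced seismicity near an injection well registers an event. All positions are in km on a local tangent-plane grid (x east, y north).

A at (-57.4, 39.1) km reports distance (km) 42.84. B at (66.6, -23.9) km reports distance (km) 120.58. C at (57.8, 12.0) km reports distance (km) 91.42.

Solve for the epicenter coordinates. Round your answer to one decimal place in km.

Circle about each station: (x + 57.4)² + (y − 39.1)² = 42.84²; (x − 66.6)² + (y + 23.9)² = 120.58²; (x − 57.8)² + (y − 12.0)² = 91.42².
Subtracting the A equation from the B and C equations removes the quadratic terms:
248.0 x − 126.0 y = -12521.07
230.4 x − 54.2 y = -7861.08
Solving the 2×2 system: x ≈ -20.0, y ≈ 60.0 km.
Check against A (with the unrounded x, y): √((x + 57.4)²+(y − 39.1)²) = 42.84 ≈ 42.84 km. ✓

x ≈ -20.0 km, y ≈ 60.0 km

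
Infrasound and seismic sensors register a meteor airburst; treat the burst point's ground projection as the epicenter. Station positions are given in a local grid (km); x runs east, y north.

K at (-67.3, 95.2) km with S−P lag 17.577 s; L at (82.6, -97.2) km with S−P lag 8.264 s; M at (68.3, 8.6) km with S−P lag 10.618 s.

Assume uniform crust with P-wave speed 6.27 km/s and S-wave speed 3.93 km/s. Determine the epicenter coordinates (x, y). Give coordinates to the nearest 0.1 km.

Distance from S−P lag: d = Δt · v_P v_S / (v_P − v_S) = Δt · (6.27·3.93)/(6.27−3.93) ≈ 10.5304·Δt.
So d_K = 185.09, d_L = 87.02, d_M = 111.81 km.
Circle about each station: (x + 67.3)² + (y − 95.2)² = 185.09²; (x − 82.6)² + (y + 97.2)² = 87.02²; (x − 68.3)² + (y − 8.6)² = 111.81².
Subtracting pairs of circle equations eliminates x²+y² and gives linear equations (the radical axes):
299.8 x − 384.8 y = 29364.10
271.2 x − 173.2 y = 12903.35
Solving the 2×2 system: x ≈ -2.3, y ≈ -78.1 km.

x ≈ -2.3 km, y ≈ -78.1 km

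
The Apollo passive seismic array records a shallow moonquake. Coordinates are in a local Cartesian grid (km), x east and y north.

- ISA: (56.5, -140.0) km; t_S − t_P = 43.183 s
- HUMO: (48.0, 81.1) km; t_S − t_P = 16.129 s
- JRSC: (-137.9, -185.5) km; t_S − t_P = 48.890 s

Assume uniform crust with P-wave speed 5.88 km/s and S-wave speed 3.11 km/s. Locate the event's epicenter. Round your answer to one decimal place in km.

(-49.1, 124.8)

Distance from S−P lag: d = Δt · v_P v_S / (v_P − v_S) = Δt · (5.88·3.11)/(5.88−3.11) ≈ 6.6017·Δt.
So d_ISA = 285.08, d_HUMO = 106.48, d_JRSC = 322.76 km.
Circle about each station: (x − 56.5)² + (y + 140.0)² = 285.08²; (x − 48.0)² + (y − 81.1)² = 106.48²; (x + 137.9)² + (y + 185.5)² = 322.76².
Subtracting the ISA equation from the HUMO and JRSC equations removes the quadratic terms:
-17.0 x + 442.2 y = 56021.58
-388.8 x − 91.0 y = 7731.00
Solving the 2×2 system: x ≈ -49.1, y ≈ 124.8 km.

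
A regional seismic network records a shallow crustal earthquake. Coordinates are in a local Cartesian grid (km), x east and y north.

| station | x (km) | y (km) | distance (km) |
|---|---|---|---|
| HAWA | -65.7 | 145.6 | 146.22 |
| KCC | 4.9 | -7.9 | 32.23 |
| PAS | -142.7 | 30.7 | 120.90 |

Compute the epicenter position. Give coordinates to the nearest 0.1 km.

Circle about each station: (x + 65.7)² + (y − 145.6)² = 146.22²; (x − 4.9)² + (y + 7.9)² = 32.23²; (x + 142.7)² + (y − 30.7)² = 120.90².
Subtracting the HAWA equation from the KCC and PAS equations removes the quadratic terms:
141.2 x − 307.0 y = -5087.91
-154.0 x − 229.8 y = 2553.41
Solving the 2×2 system: x ≈ -24.5, y ≈ 5.3 km.
Check against HAWA (with the unrounded x, y): √((x + 65.7)²+(y − 145.6)²) = 146.22 ≈ 146.22 km. ✓

(-24.5, 5.3)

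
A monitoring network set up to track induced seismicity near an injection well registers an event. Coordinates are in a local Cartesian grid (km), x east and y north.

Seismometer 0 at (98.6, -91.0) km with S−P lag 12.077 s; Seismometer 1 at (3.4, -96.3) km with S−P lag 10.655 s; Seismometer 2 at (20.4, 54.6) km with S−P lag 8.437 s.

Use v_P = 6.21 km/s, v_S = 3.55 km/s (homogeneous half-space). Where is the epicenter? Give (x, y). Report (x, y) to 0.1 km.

Distance from S−P lag: d = Δt · v_P v_S / (v_P − v_S) = Δt · (6.21·3.55)/(6.21−3.55) ≈ 8.2878·Δt.
So d_Seismometer 0 = 100.09, d_Seismometer 1 = 88.31, d_Seismometer 2 = 69.92 km.
Circle about each station: (x − 98.6)² + (y + 91.0)² = 100.09²; (x − 3.4)² + (y + 96.3)² = 88.31²; (x − 20.4)² + (y − 54.6)² = 69.92².
Subtracting pairs of circle equations eliminates x²+y² and gives linear equations (the radical axes):
-190.4 x − 10.6 y = -6498.36
-156.4 x + 291.2 y = -9476.44
Solving the 2×2 system: x ≈ 34.9, y ≈ -13.8 km.

x ≈ 34.9 km, y ≈ -13.8 km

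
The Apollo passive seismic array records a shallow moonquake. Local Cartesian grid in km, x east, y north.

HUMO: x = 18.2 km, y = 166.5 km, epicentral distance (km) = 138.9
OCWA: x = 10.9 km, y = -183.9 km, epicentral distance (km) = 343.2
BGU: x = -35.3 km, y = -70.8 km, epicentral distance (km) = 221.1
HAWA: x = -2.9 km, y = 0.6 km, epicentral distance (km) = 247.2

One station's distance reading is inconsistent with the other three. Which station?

Solve using three stations at a time. Using HUMO, OCWA, BGU (subtract circle equations pairwise → linear system) gives (x, y) ≈ (-116.7, 134.6).
Distances from that point to each station vs reported:
  HUMO: calculated 138.6 vs reported 138.9 → residual 0.3 km
  OCWA: calculated 343.1 vs reported 343.2 → residual 0.1 km
  BGU: calculated 220.9 vs reported 221.1 → residual 0.2 km
  HAWA: calculated 175.8 vs reported 247.2 → residual 71.4 km
HUMO, OCWA, BGU are mutually consistent (residuals ≈ 0); HAWA is off by 71.4 km.

HAWA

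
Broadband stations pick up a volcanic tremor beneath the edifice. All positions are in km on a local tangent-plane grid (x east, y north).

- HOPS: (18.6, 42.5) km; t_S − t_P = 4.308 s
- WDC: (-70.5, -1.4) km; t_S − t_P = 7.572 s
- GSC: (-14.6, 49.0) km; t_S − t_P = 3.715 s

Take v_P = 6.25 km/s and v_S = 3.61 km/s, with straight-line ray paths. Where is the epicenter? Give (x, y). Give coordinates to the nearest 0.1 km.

Distance from S−P lag: d = Δt · v_P v_S / (v_P − v_S) = Δt · (6.25·3.61)/(6.25−3.61) ≈ 8.5464·Δt.
So d_HOPS = 36.82, d_WDC = 64.71, d_GSC = 31.75 km.
Circle about each station: (x − 18.6)² + (y − 42.5)² = 36.82²; (x + 70.5)² + (y + 1.4)² = 64.71²; (x + 14.6)² + (y − 49.0)² = 31.75².
Subtracting the HOPS equation from the WDC and GSC equations removes the quadratic terms:
-178.2 x − 87.8 y = -11.67
-66.4 x + 13.0 y = 809.60
Solving the 2×2 system: x ≈ -8.7, y ≈ 17.8 km.

-8.7 km east, 17.8 km north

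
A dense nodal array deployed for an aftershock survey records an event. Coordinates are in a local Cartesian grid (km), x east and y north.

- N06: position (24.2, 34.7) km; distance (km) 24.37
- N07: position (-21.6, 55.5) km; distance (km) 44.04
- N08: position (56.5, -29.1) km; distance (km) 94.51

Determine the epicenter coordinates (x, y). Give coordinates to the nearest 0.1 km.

Circle about each station: (x − 24.2)² + (y − 34.7)² = 24.37²; (x + 21.6)² + (y − 55.5)² = 44.04²; (x − 56.5)² + (y + 29.1)² = 94.51².
Subtracting pairs of circle equations eliminates x²+y² and gives linear equations (the radical axes):
-91.6 x + 41.6 y = 411.46
64.6 x − 127.6 y = -6088.91
Solving the 2×2 system: x ≈ 22.3, y ≈ 59.0 km.
Check against N06 (with the unrounded x, y): √((x − 24.2)²+(y − 34.7)²) = 24.39 ≈ 24.37 km. ✓

22.3 km east, 59.0 km north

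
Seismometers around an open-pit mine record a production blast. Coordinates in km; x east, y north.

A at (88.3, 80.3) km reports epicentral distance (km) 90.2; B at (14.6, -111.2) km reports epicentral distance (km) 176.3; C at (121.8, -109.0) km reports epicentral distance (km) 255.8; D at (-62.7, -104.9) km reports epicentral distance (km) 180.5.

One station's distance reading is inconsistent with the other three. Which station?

Solve using three stations at a time. Using A, B, D (subtract circle equations pairwise → linear system) gives (x, y) ≈ (-0.3, 64.4).
Distances from that point to each station vs reported:
  A: calculated 90.0 vs reported 90.2 → residual 0.2 km
  B: calculated 176.2 vs reported 176.3 → residual 0.1 km
  C: calculated 212.1 vs reported 255.8 → residual 43.7 km
  D: calculated 180.4 vs reported 180.5 → residual 0.1 km
A, B, D are mutually consistent (residuals ≈ 0); C is off by 43.7 km.

C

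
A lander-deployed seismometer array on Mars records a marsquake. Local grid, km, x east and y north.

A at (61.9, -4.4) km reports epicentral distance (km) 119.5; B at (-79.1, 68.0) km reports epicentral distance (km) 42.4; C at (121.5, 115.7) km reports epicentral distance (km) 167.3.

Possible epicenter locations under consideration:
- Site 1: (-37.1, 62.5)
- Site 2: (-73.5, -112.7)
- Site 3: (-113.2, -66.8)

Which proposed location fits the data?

For each candidate, compare |candidate − station| to the reported distance:
Site 1: residuals A 0.0, B 0.0, C 0.0 → max 0.0 km
Site 2: residuals A 53.9, B 138.4, C 133.0 → max 138.4 km
Site 3: residuals A 66.4, B 96.6, C 130.0 → max 130.0 km
Only Site 1 has all residuals ≈ 0.

Site 1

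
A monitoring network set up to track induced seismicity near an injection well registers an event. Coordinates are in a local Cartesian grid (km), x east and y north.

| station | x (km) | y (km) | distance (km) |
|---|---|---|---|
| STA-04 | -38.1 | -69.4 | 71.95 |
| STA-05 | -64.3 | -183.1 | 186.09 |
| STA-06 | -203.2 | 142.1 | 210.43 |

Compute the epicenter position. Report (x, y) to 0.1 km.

-46.1 km east, 2.1 km north

Circle about each station: (x + 38.1)² + (y + 69.4)² = 71.95²; (x + 64.3)² + (y + 183.1)² = 186.09²; (x + 203.2)² + (y − 142.1)² = 210.43².
Subtracting the STA-04 equation from the STA-05 and STA-06 equations removes the quadratic terms:
-52.4 x − 227.4 y = 1939.44
-330.2 x + 423.0 y = 16110.70
Solving the 2×2 system: x ≈ -46.1, y ≈ 2.1 km.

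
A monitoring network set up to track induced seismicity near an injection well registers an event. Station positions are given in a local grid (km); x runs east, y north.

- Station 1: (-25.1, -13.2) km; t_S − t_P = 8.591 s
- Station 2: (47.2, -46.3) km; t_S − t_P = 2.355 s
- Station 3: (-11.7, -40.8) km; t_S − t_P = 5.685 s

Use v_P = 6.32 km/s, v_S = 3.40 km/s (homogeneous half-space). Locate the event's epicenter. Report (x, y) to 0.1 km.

Distance from S−P lag: d = Δt · v_P v_S / (v_P − v_S) = Δt · (6.32·3.40)/(6.32−3.40) ≈ 7.3589·Δt.
So d_Station 1 = 63.22, d_Station 2 = 17.33, d_Station 3 = 41.84 km.
Circle about each station: (x + 25.1)² + (y + 13.2)² = 63.22²; (x − 47.2)² + (y + 46.3)² = 17.33²; (x + 11.7)² + (y + 40.8)² = 41.84².
Subtracting the Station 1 equation from the Station 2 and Station 3 equations removes the quadratic terms:
144.6 x − 66.2 y = 7263.72
26.8 x − 55.2 y = 3243.46
Solving the 2×2 system: x ≈ 30.0, y ≈ -44.2 km.
Check against Station 1 (with the unrounded x, y): √((x + 25.1)²+(y + 13.2)²) = 63.22 ≈ 63.22 km. ✓

x ≈ 30.0 km, y ≈ -44.2 km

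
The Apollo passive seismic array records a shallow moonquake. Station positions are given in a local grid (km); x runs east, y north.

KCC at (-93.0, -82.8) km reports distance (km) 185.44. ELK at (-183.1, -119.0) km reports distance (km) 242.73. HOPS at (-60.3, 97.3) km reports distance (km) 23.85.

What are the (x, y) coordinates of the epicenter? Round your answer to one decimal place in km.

Circle about each station: (x + 93.0)² + (y + 82.8)² = 185.44²; (x + 183.1)² + (y + 119.0)² = 242.73²; (x + 60.3)² + (y − 97.3)² = 23.85².
Subtracting pairs of circle equations eliminates x²+y² and gives linear equations (the radical axes):
-180.2 x − 72.4 y = 7651.91
65.4 x + 360.2 y = 31417.71
Solving the 2×2 system: x ≈ -83.6, y ≈ 102.4 km.
Check against KCC (with the unrounded x, y): √((x + 93.0)²+(y + 82.8)²) = 185.44 ≈ 185.44 km. ✓

x ≈ -83.6 km, y ≈ 102.4 km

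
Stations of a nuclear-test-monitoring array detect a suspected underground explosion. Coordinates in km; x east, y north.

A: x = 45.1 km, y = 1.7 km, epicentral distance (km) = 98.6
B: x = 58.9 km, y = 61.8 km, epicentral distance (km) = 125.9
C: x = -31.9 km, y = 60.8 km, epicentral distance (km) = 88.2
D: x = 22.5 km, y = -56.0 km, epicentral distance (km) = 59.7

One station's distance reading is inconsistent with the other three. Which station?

A

Solve using three stations at a time. Using B, C, D (subtract circle equations pairwise → linear system) gives (x, y) ≈ (-30.0, -27.4).
Distances from that point to each station vs reported:
  A: calculated 80.5 vs reported 98.6 → residual 18.1 km
  B: calculated 125.9 vs reported 125.9 → residual 0.0 km
  C: calculated 88.2 vs reported 88.2 → residual 0.0 km
  D: calculated 59.8 vs reported 59.7 → residual 0.1 km
B, C, D are mutually consistent (residuals ≈ 0); A is off by 18.1 km.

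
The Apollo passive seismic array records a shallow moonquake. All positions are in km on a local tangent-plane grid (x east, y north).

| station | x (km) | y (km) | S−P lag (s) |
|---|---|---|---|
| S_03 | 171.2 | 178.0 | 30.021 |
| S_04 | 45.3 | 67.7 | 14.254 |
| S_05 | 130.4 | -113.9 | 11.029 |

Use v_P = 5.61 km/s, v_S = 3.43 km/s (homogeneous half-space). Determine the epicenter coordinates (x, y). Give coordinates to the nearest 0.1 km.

Distance from S−P lag: d = Δt · v_P v_S / (v_P − v_S) = Δt · (5.61·3.43)/(5.61−3.43) ≈ 8.8267·Δt.
So d_S_03 = 264.99, d_S_04 = 125.82, d_S_05 = 97.35 km.
Circle about each station: (x − 171.2)² + (y − 178.0)² = 264.99²; (x − 45.3)² + (y − 67.7)² = 125.82²; (x − 130.4)² + (y + 113.9)² = 97.35².
Subtracting the S_03 equation from the S_04 and S_05 equations removes the quadratic terms:
-251.8 x − 220.6 y = 30.97
-81.6 x − 583.8 y = 29726.61
Solving the 2×2 system: x ≈ 50.7, y ≈ -58.0 km.

50.7 km east, -58.0 km north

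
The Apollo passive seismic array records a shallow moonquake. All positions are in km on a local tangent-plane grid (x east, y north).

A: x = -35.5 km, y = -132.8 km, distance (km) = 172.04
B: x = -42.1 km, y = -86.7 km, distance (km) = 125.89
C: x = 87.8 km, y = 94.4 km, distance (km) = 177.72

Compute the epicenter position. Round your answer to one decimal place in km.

(-79.2, 33.6)

Circle about each station: (x + 35.5)² + (y + 132.8)² = 172.04²; (x + 42.1)² + (y + 86.7)² = 125.89²; (x − 87.8)² + (y − 94.4)² = 177.72².
Subtracting pairs of circle equations eliminates x²+y² and gives linear equations (the radical axes):
-13.2 x + 92.2 y = 4142.68
246.6 x + 454.4 y = -4262.53
Solving the 2×2 system: x ≈ -79.2, y ≈ 33.6 km.
Check against A (with the unrounded x, y): √((x + 35.5)²+(y + 132.8)²) = 172.03 ≈ 172.04 km. ✓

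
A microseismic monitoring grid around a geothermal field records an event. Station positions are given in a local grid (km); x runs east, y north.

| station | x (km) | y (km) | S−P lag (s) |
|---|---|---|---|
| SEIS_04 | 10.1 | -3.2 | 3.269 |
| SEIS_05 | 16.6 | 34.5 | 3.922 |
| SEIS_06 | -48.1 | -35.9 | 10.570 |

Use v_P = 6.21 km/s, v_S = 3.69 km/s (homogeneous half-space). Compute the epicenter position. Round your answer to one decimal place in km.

Distance from S−P lag: d = Δt · v_P v_S / (v_P − v_S) = Δt · (6.21·3.69)/(6.21−3.69) ≈ 9.0932·Δt.
So d_SEIS_04 = 29.73, d_SEIS_05 = 35.66, d_SEIS_06 = 96.12 km.
Circle about each station: (x − 10.1)² + (y + 3.2)² = 29.73²; (x − 16.6)² + (y − 34.5)² = 35.66²; (x + 48.1)² + (y + 35.9)² = 96.12².
Subtracting pairs of circle equations eliminates x²+y² and gives linear equations (the radical axes):
13.0 x + 75.4 y = 965.80
-116.4 x − 65.4 y = -4865.01
Solving the 2×2 system: x ≈ 38.3, y ≈ 6.2 km.

38.3 km east, 6.2 km north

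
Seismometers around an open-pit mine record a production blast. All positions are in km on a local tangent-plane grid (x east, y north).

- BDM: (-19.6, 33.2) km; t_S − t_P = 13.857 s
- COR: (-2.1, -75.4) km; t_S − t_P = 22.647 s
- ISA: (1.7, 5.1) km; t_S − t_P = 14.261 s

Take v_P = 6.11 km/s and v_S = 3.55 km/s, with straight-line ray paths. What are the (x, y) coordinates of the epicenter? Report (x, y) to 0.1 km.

Distance from S−P lag: d = Δt · v_P v_S / (v_P − v_S) = Δt · (6.11·3.55)/(6.11−3.55) ≈ 8.4729·Δt.
So d_BDM = 117.41, d_COR = 191.88, d_ISA = 120.83 km.
Circle about each station: (x + 19.6)² + (y − 33.2)² = 117.41²; (x + 2.1)² + (y + 75.4)² = 191.88²; (x − 1.7)² + (y − 5.1)² = 120.83².
Subtracting the BDM equation from the COR and ISA equations removes the quadratic terms:
35.0 x − 217.2 y = -18829.66
42.6 x − 56.2 y = -2272.28
Solving the 2×2 system: x ≈ 77.5, y ≈ 99.2 km.
Check against BDM (with the unrounded x, y): √((x + 19.6)²+(y − 33.2)²) = 117.40 ≈ 117.41 km. ✓

(77.5, 99.2)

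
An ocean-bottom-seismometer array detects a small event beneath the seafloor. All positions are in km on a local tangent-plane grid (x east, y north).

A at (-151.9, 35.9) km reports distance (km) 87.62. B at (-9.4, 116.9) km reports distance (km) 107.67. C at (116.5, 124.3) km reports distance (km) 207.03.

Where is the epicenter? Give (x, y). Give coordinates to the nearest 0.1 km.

Circle about each station: (x + 151.9)² + (y − 35.9)² = 87.62²; (x + 9.4)² + (y − 116.9)² = 107.67²; (x − 116.5)² + (y − 124.3)² = 207.03².
Subtracting pairs of circle equations eliminates x²+y² and gives linear equations (the radical axes):
285.0 x + 162.0 y = -14524.01
536.8 x + 176.8 y = -30523.84
Solving the 2×2 system: x ≈ -65.0, y ≈ 24.7 km.

-65.0 km east, 24.7 km north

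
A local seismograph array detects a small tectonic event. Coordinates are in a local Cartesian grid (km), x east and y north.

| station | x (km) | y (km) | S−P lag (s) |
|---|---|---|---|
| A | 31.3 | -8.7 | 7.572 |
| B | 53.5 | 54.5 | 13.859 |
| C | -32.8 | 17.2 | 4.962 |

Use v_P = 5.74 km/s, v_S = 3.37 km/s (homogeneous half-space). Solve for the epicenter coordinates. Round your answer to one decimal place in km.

Distance from S−P lag: d = Δt · v_P v_S / (v_P − v_S) = Δt · (5.74·3.37)/(5.74−3.37) ≈ 8.1619·Δt.
So d_A = 61.80, d_B = 113.12, d_C = 40.50 km.
Circle about each station: (x − 31.3)² + (y + 8.7)² = 61.80²; (x − 53.5)² + (y − 54.5)² = 113.12²; (x + 32.8)² + (y − 17.2)² = 40.50².
Subtracting the A equation from the B and C equations removes the quadratic terms:
44.4 x + 126.4 y = -4199.77
-128.2 x + 51.8 y = 2495.29
Solving the 2×2 system: x ≈ -28.8, y ≈ -23.1 km.

-28.8 km east, -23.1 km north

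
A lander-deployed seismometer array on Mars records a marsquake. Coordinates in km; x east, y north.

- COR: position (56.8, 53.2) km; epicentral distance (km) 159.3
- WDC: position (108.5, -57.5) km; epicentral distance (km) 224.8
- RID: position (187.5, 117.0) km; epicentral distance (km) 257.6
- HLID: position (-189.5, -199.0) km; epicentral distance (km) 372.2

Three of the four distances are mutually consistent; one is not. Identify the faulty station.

WDC

Solve using three stations at a time. Using COR, RID, HLID (subtract circle equations pairwise → linear system) gives (x, y) ≈ (-67.6, 152.7).
Distances from that point to each station vs reported:
  COR: calculated 159.3 vs reported 159.3 → residual 0.0 km
  WDC: calculated 274.2 vs reported 224.8 → residual 49.4 km
  RID: calculated 257.6 vs reported 257.6 → residual 0.0 km
  HLID: calculated 372.2 vs reported 372.2 → residual 0.0 km
COR, RID, HLID are mutually consistent (residuals ≈ 0); WDC is off by 49.4 km.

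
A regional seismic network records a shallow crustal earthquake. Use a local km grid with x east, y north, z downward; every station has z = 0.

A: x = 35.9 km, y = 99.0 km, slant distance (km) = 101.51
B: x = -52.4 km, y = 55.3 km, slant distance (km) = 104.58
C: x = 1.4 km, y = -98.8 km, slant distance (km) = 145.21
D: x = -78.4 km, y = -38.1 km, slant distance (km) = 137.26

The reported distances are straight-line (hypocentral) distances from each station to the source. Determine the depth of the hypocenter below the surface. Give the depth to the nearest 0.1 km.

Each station gives a sphere (x−x_i)² + (y−y_i)² + z² = d_i² (stations at z=0).
Subtracting the A sphere from B and C: z² cancels, leaving linear equations in x and y:
-176.6 x − 87.4 y = -5918.66
-69.0 x − 395.6 y = -12108.07
Solving: x ≈ 20.102, y ≈ 27.101 km (keep extra digits for the depth step; rounded: 20.1, 27.1).
Then from the A sphere: z² = 101.51² − (x − 35.9)² − (y − 99.0)² with x = 20.102, y = 27.101, so z ≈ 69.894 ≈ 69.9 km.
Check against D (with the unrounded solution): distance 137.26 ≈ 137.26 km. ✓

depth ≈ 69.9 km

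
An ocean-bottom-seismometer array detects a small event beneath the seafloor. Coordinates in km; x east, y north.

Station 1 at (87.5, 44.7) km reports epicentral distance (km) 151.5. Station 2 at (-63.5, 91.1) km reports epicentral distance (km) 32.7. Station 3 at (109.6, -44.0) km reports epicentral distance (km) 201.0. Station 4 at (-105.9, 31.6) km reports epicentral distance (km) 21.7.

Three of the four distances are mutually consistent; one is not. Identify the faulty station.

Station 4

Solve using three stations at a time. Using Station 1, Station 2, Station 3 (subtract circle equations pairwise → linear system) gives (x, y) ≈ (-63.4, 58.4).
Distances from that point to each station vs reported:
  Station 1: calculated 151.5 vs reported 151.5 → residual 0.0 km
  Station 2: calculated 32.7 vs reported 32.7 → residual 0.0 km
  Station 3: calculated 201.0 vs reported 201.0 → residual 0.0 km
  Station 4: calculated 50.2 vs reported 21.7 → residual 28.5 km
Station 1, Station 2, Station 3 are mutually consistent (residuals ≈ 0); Station 4 is off by 28.5 km.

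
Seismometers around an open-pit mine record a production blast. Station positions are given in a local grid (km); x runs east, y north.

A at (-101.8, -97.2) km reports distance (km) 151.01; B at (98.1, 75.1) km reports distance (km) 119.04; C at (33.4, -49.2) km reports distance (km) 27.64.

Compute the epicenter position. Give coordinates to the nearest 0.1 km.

Circle about each station: (x + 101.8)² + (y + 97.2)² = 151.01²; (x − 98.1)² + (y − 75.1)² = 119.04²; (x − 33.4)² + (y + 49.2)² = 27.64².
Subtracting the A equation from the B and C equations removes the quadratic terms:
399.8 x + 344.6 y = 4086.04
270.4 x + 96.0 y = 5765.17
Solving the 2×2 system: x ≈ 29.1, y ≈ -21.9 km.
Check against A (with the unrounded x, y): √((x + 101.8)²+(y + 97.2)²) = 151.01 ≈ 151.01 km. ✓

(29.1, -21.9)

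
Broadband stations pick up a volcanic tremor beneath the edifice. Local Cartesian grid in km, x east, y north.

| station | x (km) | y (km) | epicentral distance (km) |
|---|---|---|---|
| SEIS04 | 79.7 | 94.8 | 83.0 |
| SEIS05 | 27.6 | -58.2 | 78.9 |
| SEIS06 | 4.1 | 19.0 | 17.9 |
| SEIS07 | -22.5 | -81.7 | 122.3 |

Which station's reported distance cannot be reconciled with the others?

Solve using three stations at a time. Using SEIS04, SEIS05, SEIS07 (subtract circle equations pairwise → linear system) gives (x, y) ≈ (48.5, 17.9).
Distances from that point to each station vs reported:
  SEIS04: calculated 83.0 vs reported 83.0 → residual 0.0 km
  SEIS05: calculated 78.9 vs reported 78.9 → residual 0.0 km
  SEIS06: calculated 44.4 vs reported 17.9 → residual 26.5 km
  SEIS07: calculated 122.3 vs reported 122.3 → residual 0.0 km
SEIS04, SEIS05, SEIS07 are mutually consistent (residuals ≈ 0); SEIS06 is off by 26.5 km.

SEIS06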